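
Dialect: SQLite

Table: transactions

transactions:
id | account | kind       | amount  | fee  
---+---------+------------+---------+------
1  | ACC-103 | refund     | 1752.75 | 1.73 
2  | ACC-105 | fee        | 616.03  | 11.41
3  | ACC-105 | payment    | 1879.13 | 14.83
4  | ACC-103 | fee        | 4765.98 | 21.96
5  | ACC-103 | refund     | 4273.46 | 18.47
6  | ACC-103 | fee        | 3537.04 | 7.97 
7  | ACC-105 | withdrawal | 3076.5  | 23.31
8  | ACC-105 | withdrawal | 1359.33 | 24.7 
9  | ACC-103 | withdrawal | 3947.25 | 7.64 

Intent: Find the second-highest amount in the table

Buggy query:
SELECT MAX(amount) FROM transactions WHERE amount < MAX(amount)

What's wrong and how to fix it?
Bug: MAX(amount) on the right of the comparison is an aggregate-in-WHERE error

Fix: Compute the overall MAX in a subquery, then take MAX of rows below it

Corrected query:
SELECT MAX(amount) FROM transactions WHERE amount < (SELECT MAX(amount) FROM transactions)

Result:
MAX(amount)
-----------
4273.46    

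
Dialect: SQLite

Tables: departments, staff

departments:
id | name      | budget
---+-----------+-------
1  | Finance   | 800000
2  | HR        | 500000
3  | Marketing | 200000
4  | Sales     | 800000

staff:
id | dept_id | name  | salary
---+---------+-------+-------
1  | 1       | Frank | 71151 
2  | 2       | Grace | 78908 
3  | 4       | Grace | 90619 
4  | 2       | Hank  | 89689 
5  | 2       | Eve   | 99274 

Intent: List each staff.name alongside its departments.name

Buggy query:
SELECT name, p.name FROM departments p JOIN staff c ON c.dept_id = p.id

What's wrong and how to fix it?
Bug: 'name' exists in both joined tables, so the database can't tell which one is meant

Fix: Prefix ambiguous columns with the table alias

Corrected query:
SELECT c.name, p.name FROM departments p JOIN staff c ON c.dept_id = p.id

Result:
name  | name   
------+--------
Frank | Finance
Grace | HR     
Grace | Sales  
Hank  | HR     
Eve   | HR     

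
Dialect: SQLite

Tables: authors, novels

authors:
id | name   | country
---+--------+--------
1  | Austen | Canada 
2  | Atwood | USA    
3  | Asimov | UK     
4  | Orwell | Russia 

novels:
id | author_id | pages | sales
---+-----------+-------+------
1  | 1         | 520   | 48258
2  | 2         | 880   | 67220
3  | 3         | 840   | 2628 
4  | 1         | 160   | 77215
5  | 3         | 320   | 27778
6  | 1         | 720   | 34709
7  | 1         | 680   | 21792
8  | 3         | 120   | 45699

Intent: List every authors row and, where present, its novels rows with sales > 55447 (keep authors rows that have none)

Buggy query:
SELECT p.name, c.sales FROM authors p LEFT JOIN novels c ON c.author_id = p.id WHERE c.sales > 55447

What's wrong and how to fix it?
Bug: Filtering c.sales in WHERE discards the NULL rows produced by LEFT JOIN, turning it into an inner join

Fix: Put 'c.sales > 55447' in the JOIN's ON clause instead of WHERE

Corrected query:
SELECT p.name, c.sales FROM authors p LEFT JOIN novels c ON c.author_id = p.id AND c.sales > 55447

Result:
name   | sales
-------+------
Austen | 77215
Atwood | 67220
Asimov | NULL 
Orwell | NULL 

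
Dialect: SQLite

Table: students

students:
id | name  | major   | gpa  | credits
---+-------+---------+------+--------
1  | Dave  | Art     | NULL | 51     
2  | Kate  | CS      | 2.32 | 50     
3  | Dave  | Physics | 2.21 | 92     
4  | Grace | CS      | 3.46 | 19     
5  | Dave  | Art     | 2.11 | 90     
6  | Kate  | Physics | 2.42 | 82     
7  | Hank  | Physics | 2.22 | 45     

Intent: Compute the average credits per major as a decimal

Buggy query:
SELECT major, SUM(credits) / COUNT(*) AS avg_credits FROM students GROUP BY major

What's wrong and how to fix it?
Bug: SUM(credits) and COUNT(*) are both integers; the division truncates the fractional part

Fix: Cast one side to REAL so the division keeps the fractional part

Corrected query:
SELECT major, SUM(credits) * 1.0 / COUNT(*) AS avg_credits FROM students GROUP BY major

Result:
major   | avg_credits
--------+------------
Art     | 70.5       
CS      | 34.5       
Physics | 73         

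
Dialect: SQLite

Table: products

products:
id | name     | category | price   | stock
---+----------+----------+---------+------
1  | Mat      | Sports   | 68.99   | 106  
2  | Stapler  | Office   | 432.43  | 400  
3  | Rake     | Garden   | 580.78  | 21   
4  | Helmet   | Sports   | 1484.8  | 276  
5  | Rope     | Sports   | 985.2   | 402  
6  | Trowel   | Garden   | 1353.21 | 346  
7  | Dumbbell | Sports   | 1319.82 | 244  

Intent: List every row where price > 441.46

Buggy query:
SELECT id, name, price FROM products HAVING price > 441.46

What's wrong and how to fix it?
Bug: This is a non-aggregate query (no GROUP BY, no aggregates), so in SQLite the HAVING clause is invalid here; a row-level condition belongs in WHERE

Fix: Replace HAVING with WHERE since the condition applies to individual rows

Corrected query:
SELECT id, name, price FROM products WHERE price > 441.46

Result:
id | name     | price  
---+----------+--------
3  | Rake     | 580.78 
4  | Helmet   | 1484.8 
5  | Rope     | 985.2  
6  | Trowel   | 1353.21
7  | Dumbbell | 1319.82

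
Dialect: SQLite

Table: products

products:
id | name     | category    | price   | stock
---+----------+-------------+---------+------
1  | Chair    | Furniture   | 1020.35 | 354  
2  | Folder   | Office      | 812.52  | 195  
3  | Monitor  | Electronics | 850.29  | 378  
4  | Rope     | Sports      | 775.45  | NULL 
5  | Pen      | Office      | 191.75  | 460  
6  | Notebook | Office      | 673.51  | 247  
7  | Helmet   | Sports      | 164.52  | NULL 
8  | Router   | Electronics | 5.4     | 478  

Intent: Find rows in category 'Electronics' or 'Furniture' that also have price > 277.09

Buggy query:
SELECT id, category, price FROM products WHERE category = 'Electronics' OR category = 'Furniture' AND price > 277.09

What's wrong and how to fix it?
Bug: AND binds tighter than OR, so this parses as category = 'Electronics' OR (category = 'Furniture' AND price > 277.09)

Fix: Add parentheses around the OR so the AND applies to both alternatives

Corrected query:
SELECT id, category, price FROM products WHERE (category = 'Electronics' OR category = 'Furniture') AND price > 277.09

Result:
id | category    | price  
---+-------------+--------
1  | Furniture   | 1020.35
3  | Electronics | 850.29 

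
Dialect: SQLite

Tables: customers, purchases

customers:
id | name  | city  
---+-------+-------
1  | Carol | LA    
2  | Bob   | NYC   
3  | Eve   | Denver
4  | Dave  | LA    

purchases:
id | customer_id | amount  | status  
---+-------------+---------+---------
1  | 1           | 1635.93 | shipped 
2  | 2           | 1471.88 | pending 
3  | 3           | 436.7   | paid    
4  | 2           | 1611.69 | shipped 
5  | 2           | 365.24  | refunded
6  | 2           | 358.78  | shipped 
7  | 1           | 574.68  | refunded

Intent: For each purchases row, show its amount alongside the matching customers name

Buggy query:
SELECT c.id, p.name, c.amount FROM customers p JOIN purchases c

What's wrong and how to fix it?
Bug: JOIN with no ON clause produces a cartesian product; every purchases row pairs with every customers row

Fix: Add ON c.customer_id = p.id to the JOIN

Corrected query:
SELECT c.id, p.name, c.amount FROM customers p JOIN purchases c ON c.customer_id = p.id

Result:
id | name  | amount 
---+-------+--------
1  | Carol | 1635.93
2  | Bob   | 1471.88
3  | Eve   | 436.7  
4  | Bob   | 1611.69
5  | Bob   | 365.24 
6  | Bob   | 358.78 
7  | Carol | 574.68 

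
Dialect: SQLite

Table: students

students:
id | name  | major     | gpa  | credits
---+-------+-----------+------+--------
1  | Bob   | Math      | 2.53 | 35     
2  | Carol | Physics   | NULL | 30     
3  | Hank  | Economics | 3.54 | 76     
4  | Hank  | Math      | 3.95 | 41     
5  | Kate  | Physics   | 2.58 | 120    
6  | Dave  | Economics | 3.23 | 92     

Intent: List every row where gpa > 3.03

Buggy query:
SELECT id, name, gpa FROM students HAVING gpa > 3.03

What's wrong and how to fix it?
Bug: This is a non-aggregate query (no GROUP BY, no aggregates), so in SQLite the HAVING clause is invalid here; a row-level condition belongs in WHERE

Fix: Replace HAVING with WHERE since the condition applies to individual rows

Corrected query:
SELECT id, name, gpa FROM students WHERE gpa > 3.03

Result:
id | name | gpa 
---+------+-----
3  | Hank | 3.54
4  | Hank | 3.95
6  | Dave | 3.23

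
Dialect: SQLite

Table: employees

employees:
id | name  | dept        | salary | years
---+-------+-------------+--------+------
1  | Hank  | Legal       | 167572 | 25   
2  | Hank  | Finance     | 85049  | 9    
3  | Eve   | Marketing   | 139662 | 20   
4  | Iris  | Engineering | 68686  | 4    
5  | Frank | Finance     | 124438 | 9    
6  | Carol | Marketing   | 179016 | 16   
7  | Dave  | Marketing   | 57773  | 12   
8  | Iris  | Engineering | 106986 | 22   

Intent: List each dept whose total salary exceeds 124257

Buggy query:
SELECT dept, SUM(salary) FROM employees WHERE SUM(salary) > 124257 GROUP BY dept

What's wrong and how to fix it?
Bug: Aggregate functions cannot appear in a WHERE clause

Fix: Move the aggregate condition to a HAVING clause

Corrected query:
SELECT dept, SUM(salary) FROM employees GROUP BY dept HAVING SUM(salary) > 124257

Result:
dept        | SUM(salary)
------------+------------
Engineering | 175672     
Finance     | 209487     
Legal       | 167572     
Marketing   | 376451     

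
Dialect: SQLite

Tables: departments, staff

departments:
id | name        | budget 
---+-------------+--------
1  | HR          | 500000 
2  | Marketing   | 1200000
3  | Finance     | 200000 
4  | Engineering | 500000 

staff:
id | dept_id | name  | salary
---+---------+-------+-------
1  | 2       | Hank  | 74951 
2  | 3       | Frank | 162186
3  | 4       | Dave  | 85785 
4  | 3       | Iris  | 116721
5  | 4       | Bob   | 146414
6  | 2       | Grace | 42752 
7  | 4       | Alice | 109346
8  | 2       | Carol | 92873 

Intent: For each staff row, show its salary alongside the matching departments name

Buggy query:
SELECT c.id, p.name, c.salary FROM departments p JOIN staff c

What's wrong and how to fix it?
Bug: JOIN with no ON clause produces a cartesian product; every staff row pairs with every departments row

Fix: Add ON c.dept_id = p.id to the JOIN

Corrected query:
SELECT c.id, p.name, c.salary FROM departments p JOIN staff c ON c.dept_id = p.id

Result:
id | name        | salary
---+-------------+-------
1  | Marketing   | 74951 
2  | Finance     | 162186
3  | Engineering | 85785 
4  | Finance     | 116721
5  | Engineering | 146414
6  | Marketing   | 42752 
7  | Engineering | 109346
8  | Marketing   | 92873 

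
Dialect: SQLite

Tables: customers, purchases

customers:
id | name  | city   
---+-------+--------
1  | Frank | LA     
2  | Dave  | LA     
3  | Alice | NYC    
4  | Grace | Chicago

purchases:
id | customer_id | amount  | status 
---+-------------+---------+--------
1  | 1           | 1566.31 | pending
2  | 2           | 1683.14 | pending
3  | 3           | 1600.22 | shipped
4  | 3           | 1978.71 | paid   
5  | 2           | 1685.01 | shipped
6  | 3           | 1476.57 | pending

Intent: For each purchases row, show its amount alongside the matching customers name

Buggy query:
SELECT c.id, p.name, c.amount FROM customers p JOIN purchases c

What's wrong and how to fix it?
Bug: JOIN with no ON clause produces a cartesian product; every purchases row pairs with every customers row

Fix: Add ON c.customer_id = p.id to the JOIN

Corrected query:
SELECT c.id, p.name, c.amount FROM customers p JOIN purchases c ON c.customer_id = p.id

Result:
id | name  | amount 
---+-------+--------
1  | Frank | 1566.31
2  | Dave  | 1683.14
3  | Alice | 1600.22
4  | Alice | 1978.71
5  | Dave  | 1685.01
6  | Alice | 1476.57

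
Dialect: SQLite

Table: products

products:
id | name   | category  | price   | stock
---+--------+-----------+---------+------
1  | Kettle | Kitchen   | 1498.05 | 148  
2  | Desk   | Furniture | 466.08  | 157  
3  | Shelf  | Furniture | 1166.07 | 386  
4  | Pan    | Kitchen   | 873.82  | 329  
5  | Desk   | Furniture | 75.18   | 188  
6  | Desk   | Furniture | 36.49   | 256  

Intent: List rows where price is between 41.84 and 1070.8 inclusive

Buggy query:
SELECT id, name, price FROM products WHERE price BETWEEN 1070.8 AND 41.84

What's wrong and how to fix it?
Bug: The bounds are reversed; BETWEEN a AND b requires a <= b to match anything

Fix: Swap the bounds so the smaller value comes first

Corrected query:
SELECT id, name, price FROM products WHERE price BETWEEN 41.84 AND 1070.8

Result:
id | name | price 
---+------+-------
2  | Desk | 466.08
4  | Pan  | 873.82
5  | Desk | 75.18 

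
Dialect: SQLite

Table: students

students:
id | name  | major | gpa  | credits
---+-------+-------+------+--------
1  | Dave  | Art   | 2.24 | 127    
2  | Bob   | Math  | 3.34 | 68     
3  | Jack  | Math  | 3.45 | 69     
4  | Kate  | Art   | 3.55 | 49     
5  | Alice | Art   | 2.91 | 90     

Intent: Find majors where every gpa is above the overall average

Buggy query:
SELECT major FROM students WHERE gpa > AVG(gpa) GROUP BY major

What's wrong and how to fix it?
Bug: AVG() is an aggregate; it can't sit directly in WHERE

Fix: Compute the overall average in a scalar subquery and compare each group's MIN against it in HAVING

Corrected query:
SELECT major FROM students GROUP BY major HAVING MIN(gpa) > (SELECT AVG(gpa) FROM students)

Result:
major
-----
Math 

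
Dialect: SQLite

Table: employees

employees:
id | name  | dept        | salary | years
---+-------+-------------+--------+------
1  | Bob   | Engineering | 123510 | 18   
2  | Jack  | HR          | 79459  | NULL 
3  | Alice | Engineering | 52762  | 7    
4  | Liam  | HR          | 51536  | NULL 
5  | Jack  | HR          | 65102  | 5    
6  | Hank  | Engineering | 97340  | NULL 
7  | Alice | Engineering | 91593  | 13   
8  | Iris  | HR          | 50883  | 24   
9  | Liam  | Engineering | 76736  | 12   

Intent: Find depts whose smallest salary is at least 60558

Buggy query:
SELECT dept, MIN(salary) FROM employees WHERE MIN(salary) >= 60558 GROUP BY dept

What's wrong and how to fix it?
Bug: MIN() in WHERE is a misuse of aggregate

Fix: Replace WHERE with HAVING after the GROUP BY

Corrected query:
SELECT dept, MIN(salary) FROM employees GROUP BY dept HAVING MIN(salary) >= 60558

Result:
(no rows)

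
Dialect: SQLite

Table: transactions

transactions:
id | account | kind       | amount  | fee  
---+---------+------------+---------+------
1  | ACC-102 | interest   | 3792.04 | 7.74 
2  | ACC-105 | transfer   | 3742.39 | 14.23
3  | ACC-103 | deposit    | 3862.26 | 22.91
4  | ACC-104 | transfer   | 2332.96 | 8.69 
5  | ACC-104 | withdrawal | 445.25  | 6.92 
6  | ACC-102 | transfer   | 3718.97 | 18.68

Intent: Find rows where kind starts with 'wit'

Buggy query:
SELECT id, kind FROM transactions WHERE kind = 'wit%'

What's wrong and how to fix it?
Bug: Wildcards only work with LIKE; '=' treats '%' as a literal character

Fix: Replace '=' with LIKE so 'wit%' is treated as a pattern

Corrected query:
SELECT id, kind FROM transactions WHERE kind LIKE 'wit%'

Result:
id | kind      
---+-----------
5  | withdrawal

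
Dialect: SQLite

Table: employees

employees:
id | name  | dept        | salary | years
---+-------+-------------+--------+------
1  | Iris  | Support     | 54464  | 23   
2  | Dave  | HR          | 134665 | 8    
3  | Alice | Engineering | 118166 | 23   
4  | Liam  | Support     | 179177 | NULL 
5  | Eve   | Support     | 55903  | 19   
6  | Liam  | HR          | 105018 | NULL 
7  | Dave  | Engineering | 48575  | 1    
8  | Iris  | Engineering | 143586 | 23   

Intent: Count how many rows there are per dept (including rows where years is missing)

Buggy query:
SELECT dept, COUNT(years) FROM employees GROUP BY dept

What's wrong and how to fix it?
Bug: COUNT(years) skips NULLs, so groups with missing years are undercounted

Fix: Use COUNT(*) to count all rows regardless of NULL

Corrected query:
SELECT dept, COUNT(*) FROM employees GROUP BY dept

Result:
dept        | COUNT(*)
------------+---------
Engineering | 3       
HR          | 2       
Support     | 3       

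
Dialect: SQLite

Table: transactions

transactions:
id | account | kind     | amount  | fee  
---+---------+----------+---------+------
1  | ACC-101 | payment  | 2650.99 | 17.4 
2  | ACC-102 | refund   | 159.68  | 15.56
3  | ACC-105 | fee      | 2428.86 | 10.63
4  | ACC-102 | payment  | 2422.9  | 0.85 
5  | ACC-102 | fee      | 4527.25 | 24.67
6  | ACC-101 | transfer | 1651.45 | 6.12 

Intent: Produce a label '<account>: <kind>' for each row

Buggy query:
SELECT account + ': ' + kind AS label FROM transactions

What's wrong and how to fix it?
Bug: SQLite uses || for string concatenation; + coerces text to numbers (yielding 0)

Fix: Use the || operator for string concatenation

Corrected query:
SELECT account || ': ' || kind AS label FROM transactions

Result:
label            
-----------------
ACC-101: payment 
ACC-102: refund  
ACC-105: fee     
ACC-102: payment 
ACC-102: fee     
ACC-101: transfer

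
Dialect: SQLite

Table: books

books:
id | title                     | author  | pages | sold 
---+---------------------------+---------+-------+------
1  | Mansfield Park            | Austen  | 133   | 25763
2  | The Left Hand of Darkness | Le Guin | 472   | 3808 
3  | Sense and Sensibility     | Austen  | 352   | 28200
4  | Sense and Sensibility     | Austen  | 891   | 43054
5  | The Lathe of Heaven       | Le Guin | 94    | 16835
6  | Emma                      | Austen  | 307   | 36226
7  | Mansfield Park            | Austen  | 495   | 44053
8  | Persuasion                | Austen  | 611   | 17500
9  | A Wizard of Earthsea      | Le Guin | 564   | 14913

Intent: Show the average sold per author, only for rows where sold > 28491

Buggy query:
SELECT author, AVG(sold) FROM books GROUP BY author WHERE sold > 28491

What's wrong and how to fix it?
Bug: Row-level WHERE must come before GROUP BY in the clause order

Fix: Move the WHERE clause before GROUP BY

Corrected query:
SELECT author, AVG(sold) FROM books WHERE sold > 28491 GROUP BY author

Result:
author | AVG(sold)
-------+----------
Austen | 41111    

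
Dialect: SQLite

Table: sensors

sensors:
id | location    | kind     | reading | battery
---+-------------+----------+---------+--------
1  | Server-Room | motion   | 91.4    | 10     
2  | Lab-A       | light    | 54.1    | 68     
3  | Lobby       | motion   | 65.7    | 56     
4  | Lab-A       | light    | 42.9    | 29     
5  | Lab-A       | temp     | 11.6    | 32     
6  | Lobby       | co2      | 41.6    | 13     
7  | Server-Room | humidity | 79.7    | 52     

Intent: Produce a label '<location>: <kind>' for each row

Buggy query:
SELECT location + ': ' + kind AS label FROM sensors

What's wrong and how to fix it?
Bug: '+' is numeric addition; on text columns SQLite converts them to 0 instead of concatenating

Fix: Use the || operator for string concatenation

Corrected query:
SELECT location || ': ' || kind AS label FROM sensors

Result:
label                
---------------------
Server-Room: motion  
Lab-A: light         
Lobby: motion        
Lab-A: light         
Lab-A: temp          
Lobby: co2           
Server-Room: humidity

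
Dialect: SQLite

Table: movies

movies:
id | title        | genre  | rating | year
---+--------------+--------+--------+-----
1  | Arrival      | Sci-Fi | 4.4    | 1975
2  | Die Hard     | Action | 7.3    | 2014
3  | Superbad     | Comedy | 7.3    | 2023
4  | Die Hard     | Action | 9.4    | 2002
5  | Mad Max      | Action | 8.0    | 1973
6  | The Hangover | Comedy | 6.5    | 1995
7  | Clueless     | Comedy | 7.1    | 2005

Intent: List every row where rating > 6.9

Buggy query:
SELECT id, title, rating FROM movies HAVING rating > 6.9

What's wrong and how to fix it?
Bug: This is a non-aggregate query (no GROUP BY, no aggregates), so in SQLite the HAVING clause is invalid here; a row-level condition belongs in WHERE

Fix: Replace HAVING with WHERE since the condition applies to individual rows

Corrected query:
SELECT id, title, rating FROM movies WHERE rating > 6.9

Result:
id | title    | rating
---+----------+-------
2  | Die Hard | 7.3   
3  | Superbad | 7.3   
4  | Die Hard | 9.4   
5  | Mad Max  | 8     
7  | Clueless | 7.1   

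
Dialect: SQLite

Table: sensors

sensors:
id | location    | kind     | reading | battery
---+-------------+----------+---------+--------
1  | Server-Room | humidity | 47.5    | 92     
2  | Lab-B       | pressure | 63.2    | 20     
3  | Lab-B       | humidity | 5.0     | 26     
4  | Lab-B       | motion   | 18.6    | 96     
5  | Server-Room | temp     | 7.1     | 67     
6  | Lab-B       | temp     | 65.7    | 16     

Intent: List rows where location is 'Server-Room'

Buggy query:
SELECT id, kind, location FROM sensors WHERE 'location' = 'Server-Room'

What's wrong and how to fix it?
Bug: 'location' in single quotes is a string literal, not the column; the comparison is literal-vs-literal and never true

Fix: Reference the column as location without single quotes

Corrected query:
SELECT id, kind, location FROM sensors WHERE location = 'Server-Room'

Result:
id | kind     | location   
---+----------+------------
1  | humidity | Server-Room
5  | temp     | Server-Room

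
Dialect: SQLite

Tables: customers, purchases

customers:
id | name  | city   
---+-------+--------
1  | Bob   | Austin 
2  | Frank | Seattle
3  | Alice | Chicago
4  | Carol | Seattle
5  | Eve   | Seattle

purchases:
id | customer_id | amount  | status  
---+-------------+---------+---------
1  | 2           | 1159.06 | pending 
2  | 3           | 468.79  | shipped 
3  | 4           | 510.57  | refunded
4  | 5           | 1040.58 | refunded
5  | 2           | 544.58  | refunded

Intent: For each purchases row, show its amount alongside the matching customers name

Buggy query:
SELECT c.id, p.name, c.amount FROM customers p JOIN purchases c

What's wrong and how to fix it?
Bug: Missing join condition: each purchases row is matched to all customers rows instead of just its own

Fix: Add ON c.customer_id = p.id to the JOIN

Corrected query:
SELECT c.id, p.name, c.amount FROM customers p JOIN purchases c ON c.customer_id = p.id

Result:
id | name  | amount 
---+-------+--------
1  | Frank | 1159.06
2  | Alice | 468.79 
3  | Carol | 510.57 
4  | Eve   | 1040.58
5  | Frank | 544.58 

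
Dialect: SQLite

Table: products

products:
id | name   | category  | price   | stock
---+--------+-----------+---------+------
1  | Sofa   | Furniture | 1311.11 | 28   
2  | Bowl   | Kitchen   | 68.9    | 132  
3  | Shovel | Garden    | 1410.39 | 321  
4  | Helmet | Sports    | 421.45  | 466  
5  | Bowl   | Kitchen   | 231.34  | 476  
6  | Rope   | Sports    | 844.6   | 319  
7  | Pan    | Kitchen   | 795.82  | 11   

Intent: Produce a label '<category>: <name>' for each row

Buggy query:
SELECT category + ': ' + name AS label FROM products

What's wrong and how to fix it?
Bug: '+' is numeric addition; on text columns SQLite converts them to 0 instead of concatenating

Fix: Replace + with || to concatenate text

Corrected query:
SELECT category || ': ' || name AS label FROM products

Result:
label          
---------------
Furniture: Sofa
Kitchen: Bowl  
Garden: Shovel 
Sports: Helmet 
Kitchen: Bowl  
Sports: Rope   
Kitchen: Pan   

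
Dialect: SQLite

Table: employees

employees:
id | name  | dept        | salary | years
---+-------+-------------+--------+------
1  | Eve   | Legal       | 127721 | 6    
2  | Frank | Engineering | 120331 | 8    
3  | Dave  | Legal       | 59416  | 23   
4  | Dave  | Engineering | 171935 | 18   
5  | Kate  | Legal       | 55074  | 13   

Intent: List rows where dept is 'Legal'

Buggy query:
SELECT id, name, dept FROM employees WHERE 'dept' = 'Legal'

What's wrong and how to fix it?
Bug: 'dept' in single quotes is a string literal, not the column; the comparison is literal-vs-literal and never true

Fix: Remove the quotes around the column name (or use double quotes for an identifier)

Corrected query:
SELECT id, name, dept FROM employees WHERE dept = 'Legal'

Result:
id | name | dept 
---+------+------
1  | Eve  | Legal
3  | Dave | Legal
5  | Kate | Legal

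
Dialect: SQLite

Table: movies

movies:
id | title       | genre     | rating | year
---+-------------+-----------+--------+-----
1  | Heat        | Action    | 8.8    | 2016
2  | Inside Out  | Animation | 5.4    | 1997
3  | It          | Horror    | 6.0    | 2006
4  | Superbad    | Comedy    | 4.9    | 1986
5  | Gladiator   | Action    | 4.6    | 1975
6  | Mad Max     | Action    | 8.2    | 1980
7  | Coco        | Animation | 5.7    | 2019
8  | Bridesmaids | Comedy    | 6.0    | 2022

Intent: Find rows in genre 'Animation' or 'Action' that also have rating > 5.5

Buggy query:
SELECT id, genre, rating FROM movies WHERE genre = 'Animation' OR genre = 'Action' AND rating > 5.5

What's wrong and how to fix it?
Bug: Without parentheses, AND is evaluated before OR, so the rating filter only applies to the 'Action' branch

Fix: Add parentheses around the OR so the AND applies to both alternatives

Corrected query:
SELECT id, genre, rating FROM movies WHERE (genre = 'Animation' OR genre = 'Action') AND rating > 5.5

Result:
id | genre     | rating
---+-----------+-------
1  | Action    | 8.8   
6  | Action    | 8.2   
7  | Animation | 5.7   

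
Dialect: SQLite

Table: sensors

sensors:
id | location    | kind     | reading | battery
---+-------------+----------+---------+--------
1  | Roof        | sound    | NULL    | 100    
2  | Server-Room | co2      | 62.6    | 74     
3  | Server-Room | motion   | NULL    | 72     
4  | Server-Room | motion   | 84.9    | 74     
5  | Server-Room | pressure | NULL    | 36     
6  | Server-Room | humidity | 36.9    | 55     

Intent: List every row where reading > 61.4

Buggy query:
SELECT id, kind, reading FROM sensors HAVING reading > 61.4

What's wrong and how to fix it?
Bug: This is a non-aggregate query (no GROUP BY, no aggregates), so in SQLite the HAVING clause is invalid here; a row-level condition belongs in WHERE

Fix: Use WHERE for row-level filtering

Corrected query:
SELECT id, kind, reading FROM sensors WHERE reading > 61.4

Result:
id | kind   | reading
---+--------+--------
2  | co2    | 62.6   
4  | motion | 84.9   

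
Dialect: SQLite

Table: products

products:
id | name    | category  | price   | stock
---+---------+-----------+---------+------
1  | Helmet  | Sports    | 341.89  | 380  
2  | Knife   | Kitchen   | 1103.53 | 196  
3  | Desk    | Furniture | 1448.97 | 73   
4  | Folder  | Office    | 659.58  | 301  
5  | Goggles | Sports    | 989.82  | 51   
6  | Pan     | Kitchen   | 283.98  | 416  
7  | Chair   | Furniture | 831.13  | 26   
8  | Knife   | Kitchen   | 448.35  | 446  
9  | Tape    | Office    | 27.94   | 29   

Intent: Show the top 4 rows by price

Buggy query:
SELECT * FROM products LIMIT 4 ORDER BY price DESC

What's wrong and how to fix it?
Bug: ORDER BY cannot follow LIMIT; LIMIT is the final clause

Fix: Swap the clauses: ORDER BY first, then LIMIT

Corrected query:
SELECT * FROM products ORDER BY price DESC LIMIT 4

Result:
id | name    | category  | price   | stock
---+---------+-----------+---------+------
3  | Desk    | Furniture | 1448.97 | 73   
2  | Knife   | Kitchen   | 1103.53 | 196  
5  | Goggles | Sports    | 989.82  | 51   
7  | Chair   | Furniture | 831.13  | 26   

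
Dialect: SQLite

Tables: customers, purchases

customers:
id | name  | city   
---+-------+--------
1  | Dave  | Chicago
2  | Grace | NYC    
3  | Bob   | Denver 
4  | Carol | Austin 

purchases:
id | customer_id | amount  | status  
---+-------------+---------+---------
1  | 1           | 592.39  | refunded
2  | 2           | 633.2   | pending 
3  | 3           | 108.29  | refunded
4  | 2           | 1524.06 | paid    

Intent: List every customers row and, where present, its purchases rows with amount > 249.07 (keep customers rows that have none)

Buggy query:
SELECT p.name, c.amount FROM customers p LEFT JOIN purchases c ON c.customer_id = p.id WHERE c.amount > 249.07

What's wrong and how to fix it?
Bug: A WHERE condition on the right-hand table after LEFT JOIN drops unmatched parents

Fix: Move the right-table condition into the ON clause so unmatched parents are kept

Corrected query:
SELECT p.name, c.amount FROM customers p LEFT JOIN purchases c ON c.customer_id = p.id AND c.amount > 249.07

Result:
name  | amount 
------+--------
Dave  | 592.39 
Grace | 633.2  
Grace | 1524.06
Bob   | NULL   
Carol | NULL   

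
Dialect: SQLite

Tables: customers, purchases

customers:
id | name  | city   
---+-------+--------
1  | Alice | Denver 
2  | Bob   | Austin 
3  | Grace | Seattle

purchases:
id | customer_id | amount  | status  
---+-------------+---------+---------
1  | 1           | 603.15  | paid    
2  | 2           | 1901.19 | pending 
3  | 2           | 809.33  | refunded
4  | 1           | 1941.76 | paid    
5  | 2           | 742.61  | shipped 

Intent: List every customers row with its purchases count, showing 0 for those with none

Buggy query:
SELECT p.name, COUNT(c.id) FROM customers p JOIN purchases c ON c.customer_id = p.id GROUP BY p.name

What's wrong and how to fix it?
Bug: INNER JOIN drops customers rows that have no matching purchases rows

Fix: Switch to LEFT JOIN to retain unmatched parent rows

Corrected query:
SELECT p.name, COUNT(c.id) FROM customers p LEFT JOIN purchases c ON c.customer_id = p.id GROUP BY p.name

Result:
name  | COUNT(c.id)
------+------------
Alice | 2          
Bob   | 3          
Grace | 0          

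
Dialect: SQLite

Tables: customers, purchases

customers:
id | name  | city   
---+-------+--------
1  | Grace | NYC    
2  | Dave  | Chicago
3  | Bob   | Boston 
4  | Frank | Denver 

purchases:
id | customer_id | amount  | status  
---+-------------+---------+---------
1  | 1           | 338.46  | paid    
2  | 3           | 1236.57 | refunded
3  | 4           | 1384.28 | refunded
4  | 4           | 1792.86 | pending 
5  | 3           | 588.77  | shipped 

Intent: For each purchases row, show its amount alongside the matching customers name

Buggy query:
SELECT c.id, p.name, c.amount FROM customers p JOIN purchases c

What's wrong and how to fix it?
Bug: JOIN with no ON clause produces a cartesian product; every purchases row pairs with every customers row

Fix: Specify the join condition linking the foreign key to the parent id

Corrected query:
SELECT c.id, p.name, c.amount FROM customers p JOIN purchases c ON c.customer_id = p.id

Result:
id | name  | amount 
---+-------+--------
1  | Grace | 338.46 
2  | Bob   | 1236.57
3  | Frank | 1384.28
4  | Frank | 1792.86
5  | Bob   | 588.77 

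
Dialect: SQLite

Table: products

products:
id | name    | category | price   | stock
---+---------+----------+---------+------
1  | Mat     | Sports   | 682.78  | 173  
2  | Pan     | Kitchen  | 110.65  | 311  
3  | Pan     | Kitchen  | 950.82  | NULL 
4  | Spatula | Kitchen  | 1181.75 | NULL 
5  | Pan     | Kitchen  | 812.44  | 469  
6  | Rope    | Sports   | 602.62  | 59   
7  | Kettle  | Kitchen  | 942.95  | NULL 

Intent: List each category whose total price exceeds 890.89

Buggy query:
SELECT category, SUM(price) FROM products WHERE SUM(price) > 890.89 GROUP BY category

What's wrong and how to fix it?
Bug: WHERE runs before GROUP BY, so aggregates aren't available there

Fix: Move the aggregate condition to a HAVING clause

Corrected query:
SELECT category, SUM(price) FROM products GROUP BY category HAVING SUM(price) > 890.89

Result:
category | SUM(price)
---------+-----------
Kitchen  | 3998.61   
Sports   | 1285.4    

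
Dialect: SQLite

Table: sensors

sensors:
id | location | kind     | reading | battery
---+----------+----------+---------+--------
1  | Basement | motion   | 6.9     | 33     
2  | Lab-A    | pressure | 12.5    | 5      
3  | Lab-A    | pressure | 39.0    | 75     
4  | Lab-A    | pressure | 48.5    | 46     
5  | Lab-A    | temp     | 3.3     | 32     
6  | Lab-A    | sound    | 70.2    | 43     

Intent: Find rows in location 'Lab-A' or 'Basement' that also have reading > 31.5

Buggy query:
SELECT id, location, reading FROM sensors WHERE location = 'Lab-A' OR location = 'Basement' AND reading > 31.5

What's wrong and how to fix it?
Bug: Without parentheses, AND is evaluated before OR, so the reading filter only applies to the 'Basement' branch

Fix: Group the OR with parentheses (or use IN), then AND the threshold

Corrected query:
SELECT id, location, reading FROM sensors WHERE (location = 'Lab-A' OR location = 'Basement') AND reading > 31.5

Result:
id | location | reading
---+----------+--------
3  | Lab-A    | 39     
4  | Lab-A    | 48.5   
6  | Lab-A    | 70.2   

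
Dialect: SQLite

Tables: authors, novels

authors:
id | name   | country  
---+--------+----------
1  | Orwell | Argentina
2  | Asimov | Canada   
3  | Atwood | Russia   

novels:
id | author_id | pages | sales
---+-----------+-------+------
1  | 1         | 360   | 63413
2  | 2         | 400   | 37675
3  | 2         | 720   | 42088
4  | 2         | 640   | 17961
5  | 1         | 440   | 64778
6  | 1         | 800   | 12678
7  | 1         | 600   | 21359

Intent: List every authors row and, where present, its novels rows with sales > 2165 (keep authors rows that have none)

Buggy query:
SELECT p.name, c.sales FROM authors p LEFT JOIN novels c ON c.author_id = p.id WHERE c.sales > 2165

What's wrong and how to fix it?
Bug: Filtering c.sales in WHERE discards the NULL rows produced by LEFT JOIN, turning it into an inner join

Fix: Move the right-table condition into the ON clause so unmatched parents are kept

Corrected query:
SELECT p.name, c.sales FROM authors p LEFT JOIN novels c ON c.author_id = p.id AND c.sales > 2165

Result:
name   | sales
-------+------
Orwell | 12678
Orwell | 21359
Orwell | 63413
Orwell | 64778
Asimov | 17961
Asimov | 37675
Asimov | 42088
Atwood | NULL 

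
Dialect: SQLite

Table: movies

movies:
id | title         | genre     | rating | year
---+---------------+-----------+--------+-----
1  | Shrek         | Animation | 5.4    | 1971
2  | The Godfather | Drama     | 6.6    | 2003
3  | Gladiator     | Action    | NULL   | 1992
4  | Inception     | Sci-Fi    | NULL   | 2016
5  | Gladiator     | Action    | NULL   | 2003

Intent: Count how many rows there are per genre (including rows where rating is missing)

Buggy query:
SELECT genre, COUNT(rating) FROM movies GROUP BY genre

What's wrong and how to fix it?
Bug: COUNT(column) counts non-NULL values only; rows with NULL rating aren't counted

Fix: Use COUNT(*) to count all rows regardless of NULL

Corrected query:
SELECT genre, COUNT(*) FROM movies GROUP BY genre

Result:
genre     | COUNT(*)
----------+---------
Action    | 2       
Animation | 1       
Drama     | 1       
Sci-Fi    | 1       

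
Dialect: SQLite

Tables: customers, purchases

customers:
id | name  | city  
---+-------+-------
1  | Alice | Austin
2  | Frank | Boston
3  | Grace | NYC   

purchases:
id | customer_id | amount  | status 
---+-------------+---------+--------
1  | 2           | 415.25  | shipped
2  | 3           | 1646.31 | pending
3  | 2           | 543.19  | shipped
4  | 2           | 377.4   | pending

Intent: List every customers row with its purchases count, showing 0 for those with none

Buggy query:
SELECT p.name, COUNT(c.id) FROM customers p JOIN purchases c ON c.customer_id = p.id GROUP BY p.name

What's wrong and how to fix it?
Bug: An inner join excludes parents with zero children

Fix: Use LEFT JOIN so parents without children still appear (COUNT(c.id) gives 0)

Corrected query:
SELECT p.name, COUNT(c.id) FROM customers p LEFT JOIN purchases c ON c.customer_id = p.id GROUP BY p.name

Result:
name  | COUNT(c.id)
------+------------
Alice | 0          
Frank | 3          
Grace | 1          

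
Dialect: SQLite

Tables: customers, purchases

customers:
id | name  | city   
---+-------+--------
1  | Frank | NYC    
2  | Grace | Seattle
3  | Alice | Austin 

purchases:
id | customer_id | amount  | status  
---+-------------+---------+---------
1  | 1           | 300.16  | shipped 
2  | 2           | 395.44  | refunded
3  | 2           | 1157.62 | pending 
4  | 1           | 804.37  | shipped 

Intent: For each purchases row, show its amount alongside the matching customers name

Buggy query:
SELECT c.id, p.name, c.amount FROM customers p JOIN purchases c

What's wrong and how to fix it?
Bug: JOIN with no ON clause produces a cartesian product; every purchases row pairs with every customers row

Fix: Add ON c.customer_id = p.id to the JOIN

Corrected query:
SELECT c.id, p.name, c.amount FROM customers p JOIN purchases c ON c.customer_id = p.id

Result:
id | name  | amount 
---+-------+--------
1  | Frank | 300.16 
2  | Grace | 395.44 
3  | Grace | 1157.62
4  | Frank | 804.37 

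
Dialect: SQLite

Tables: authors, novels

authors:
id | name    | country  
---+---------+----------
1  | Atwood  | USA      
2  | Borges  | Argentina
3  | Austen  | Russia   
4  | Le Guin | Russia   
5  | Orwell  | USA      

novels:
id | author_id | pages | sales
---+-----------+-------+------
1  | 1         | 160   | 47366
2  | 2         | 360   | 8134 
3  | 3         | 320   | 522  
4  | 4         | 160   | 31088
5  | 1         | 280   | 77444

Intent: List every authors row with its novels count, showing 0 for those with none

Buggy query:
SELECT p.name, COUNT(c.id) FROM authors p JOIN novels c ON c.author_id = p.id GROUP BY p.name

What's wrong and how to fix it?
Bug: An inner join excludes parents with zero children

Fix: Use LEFT JOIN so parents without children still appear (COUNT(c.id) gives 0)

Corrected query:
SELECT p.name, COUNT(c.id) FROM authors p LEFT JOIN novels c ON c.author_id = p.id GROUP BY p.name

Result:
name    | COUNT(c.id)
--------+------------
Atwood  | 2          
Austen  | 1          
Borges  | 1          
Le Guin | 1          
Orwell  | 0          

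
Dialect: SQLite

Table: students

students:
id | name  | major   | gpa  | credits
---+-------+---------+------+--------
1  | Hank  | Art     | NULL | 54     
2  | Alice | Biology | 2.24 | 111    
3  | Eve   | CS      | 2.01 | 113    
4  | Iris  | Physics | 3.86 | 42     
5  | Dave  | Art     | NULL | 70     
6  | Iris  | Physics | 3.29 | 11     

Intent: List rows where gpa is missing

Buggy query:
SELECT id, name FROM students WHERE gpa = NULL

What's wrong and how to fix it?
Bug: '= NULL' is always unknown in SQL three-valued logic, so no rows match

Fix: Replace '= NULL' with 'IS NULL'

Corrected query:
SELECT id, name FROM students WHERE gpa IS NULL

Result:
id | name
---+-----
1  | Hank
5  | Dave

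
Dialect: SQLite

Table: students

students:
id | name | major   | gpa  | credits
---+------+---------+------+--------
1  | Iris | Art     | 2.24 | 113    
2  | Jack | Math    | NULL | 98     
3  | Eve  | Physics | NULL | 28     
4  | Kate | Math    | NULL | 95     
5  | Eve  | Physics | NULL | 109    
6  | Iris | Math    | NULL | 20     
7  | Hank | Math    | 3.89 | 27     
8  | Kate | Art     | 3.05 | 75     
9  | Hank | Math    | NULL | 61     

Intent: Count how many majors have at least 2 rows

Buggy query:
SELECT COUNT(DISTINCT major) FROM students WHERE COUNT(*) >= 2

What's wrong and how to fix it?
Bug: WHERE filters individual rows, not groups, so a group-level COUNT is invalid there

Fix: Use a subquery that GROUPs and filters with HAVING, then count its rows

Corrected query:
SELECT COUNT(*) FROM (SELECT major FROM students GROUP BY major HAVING COUNT(*) >= 2)

Result:
COUNT(*)
--------
3       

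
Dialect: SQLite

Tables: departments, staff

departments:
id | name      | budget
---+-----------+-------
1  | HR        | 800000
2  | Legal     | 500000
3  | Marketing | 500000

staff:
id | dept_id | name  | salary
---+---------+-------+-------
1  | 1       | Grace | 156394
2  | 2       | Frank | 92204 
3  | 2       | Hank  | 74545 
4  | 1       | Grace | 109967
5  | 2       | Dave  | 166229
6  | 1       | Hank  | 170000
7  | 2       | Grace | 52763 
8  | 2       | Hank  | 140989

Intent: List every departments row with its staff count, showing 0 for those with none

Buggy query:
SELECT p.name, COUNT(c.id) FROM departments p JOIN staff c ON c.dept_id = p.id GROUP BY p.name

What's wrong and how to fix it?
Bug: An inner join excludes parents with zero children

Fix: Switch to LEFT JOIN to retain unmatched parent rows

Corrected query:
SELECT p.name, COUNT(c.id) FROM departments p LEFT JOIN staff c ON c.dept_id = p.id GROUP BY p.name

Result:
name      | COUNT(c.id)
----------+------------
HR        | 3          
Legal     | 5          
Marketing | 0          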